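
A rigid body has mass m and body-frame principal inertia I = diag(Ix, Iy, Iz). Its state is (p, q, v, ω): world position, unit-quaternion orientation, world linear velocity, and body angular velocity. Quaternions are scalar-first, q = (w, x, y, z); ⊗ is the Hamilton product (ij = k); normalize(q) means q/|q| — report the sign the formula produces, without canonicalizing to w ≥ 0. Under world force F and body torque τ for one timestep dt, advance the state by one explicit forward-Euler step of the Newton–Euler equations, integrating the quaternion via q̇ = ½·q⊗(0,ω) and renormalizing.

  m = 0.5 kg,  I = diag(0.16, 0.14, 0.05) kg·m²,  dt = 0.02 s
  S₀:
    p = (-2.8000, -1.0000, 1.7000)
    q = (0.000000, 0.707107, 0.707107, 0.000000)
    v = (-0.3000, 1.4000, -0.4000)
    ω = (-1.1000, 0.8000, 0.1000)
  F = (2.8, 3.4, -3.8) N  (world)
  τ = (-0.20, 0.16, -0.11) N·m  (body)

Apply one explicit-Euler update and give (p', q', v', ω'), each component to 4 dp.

p' = (-2.8060, -0.9720, 1.6920)
q' = (0.0021, 0.7077, 0.7063, 0.0134)
v' = (-0.1880, 1.5360, -0.5520)
ω' = (-1.1241, 0.8246, 0.0490)

p' = p + v·dt = (-2.8060, -0.9720, 1.6920)
new velocity v' = (-0.1880, 1.5360, -0.5520)
gyro term ω×Iω = (-0.0072, -0.0121, 0.0176)
(τ − ω×Iω)/I = (-1.2050, 1.2293, -2.5520)
ω + α·dt = (-1.1241, 0.8246, 0.0490)
2q̇ = q⊗(0,ω) = (0.2121321, 0.0707107, -0.0707107, 1.3435033)
updated quaternion q' = (0.0021, 0.7077, 0.7063, 0.0134)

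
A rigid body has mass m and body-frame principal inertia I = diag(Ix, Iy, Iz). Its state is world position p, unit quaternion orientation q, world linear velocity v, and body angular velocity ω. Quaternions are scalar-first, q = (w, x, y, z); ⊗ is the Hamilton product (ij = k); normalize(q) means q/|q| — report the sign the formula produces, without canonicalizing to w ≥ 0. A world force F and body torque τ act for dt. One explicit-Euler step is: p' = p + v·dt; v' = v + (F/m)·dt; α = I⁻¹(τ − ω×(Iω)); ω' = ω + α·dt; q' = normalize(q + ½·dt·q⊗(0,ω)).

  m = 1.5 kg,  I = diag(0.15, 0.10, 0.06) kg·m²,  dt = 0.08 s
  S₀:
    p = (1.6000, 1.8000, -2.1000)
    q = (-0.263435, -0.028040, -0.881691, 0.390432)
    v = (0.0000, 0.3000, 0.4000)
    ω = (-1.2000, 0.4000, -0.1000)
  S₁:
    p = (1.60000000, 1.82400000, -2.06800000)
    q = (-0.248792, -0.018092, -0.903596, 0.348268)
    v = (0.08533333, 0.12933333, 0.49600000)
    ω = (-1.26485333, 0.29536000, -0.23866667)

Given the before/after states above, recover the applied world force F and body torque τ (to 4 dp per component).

rate change Δω = (-0.06485333, -0.10464000, -0.13866667)
τ = I·(Δω/dt) + ω₀×(Iω₀) = (-0.1200, -0.1200, -0.0800)
velocity change Δv = (0.08533333, -0.17066667, 0.09600000)
m·(v₁−v₀)/dt = (1.6000, -3.2000, 1.8000)

F = (1.6000, -3.2000, 1.8000)
τ = (-0.1200, -0.1200, -0.0800)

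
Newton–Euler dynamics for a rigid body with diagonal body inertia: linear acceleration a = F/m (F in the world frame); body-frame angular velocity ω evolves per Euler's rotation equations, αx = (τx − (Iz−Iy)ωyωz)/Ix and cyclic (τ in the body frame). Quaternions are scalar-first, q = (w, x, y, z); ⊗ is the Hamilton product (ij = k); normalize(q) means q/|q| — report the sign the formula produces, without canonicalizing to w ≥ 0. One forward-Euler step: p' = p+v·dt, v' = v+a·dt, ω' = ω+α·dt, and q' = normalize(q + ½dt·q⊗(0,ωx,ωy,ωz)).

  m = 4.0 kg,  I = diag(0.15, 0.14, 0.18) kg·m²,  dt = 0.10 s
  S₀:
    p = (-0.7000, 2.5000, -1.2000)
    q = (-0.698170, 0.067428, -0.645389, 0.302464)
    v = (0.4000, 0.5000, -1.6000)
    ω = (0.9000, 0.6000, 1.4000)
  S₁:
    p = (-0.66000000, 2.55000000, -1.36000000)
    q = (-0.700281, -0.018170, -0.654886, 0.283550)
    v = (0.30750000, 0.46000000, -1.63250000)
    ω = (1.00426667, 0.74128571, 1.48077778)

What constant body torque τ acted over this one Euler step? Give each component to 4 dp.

τ = (0.1900, 0.1600, 0.1400)

Δω = ω₁−ω₀ = (0.10426667, 0.14128571, 0.08077778)
τ = I·(Δω/dt) + ω₀×(Iω₀) = (0.1900, 0.1600, 0.1400)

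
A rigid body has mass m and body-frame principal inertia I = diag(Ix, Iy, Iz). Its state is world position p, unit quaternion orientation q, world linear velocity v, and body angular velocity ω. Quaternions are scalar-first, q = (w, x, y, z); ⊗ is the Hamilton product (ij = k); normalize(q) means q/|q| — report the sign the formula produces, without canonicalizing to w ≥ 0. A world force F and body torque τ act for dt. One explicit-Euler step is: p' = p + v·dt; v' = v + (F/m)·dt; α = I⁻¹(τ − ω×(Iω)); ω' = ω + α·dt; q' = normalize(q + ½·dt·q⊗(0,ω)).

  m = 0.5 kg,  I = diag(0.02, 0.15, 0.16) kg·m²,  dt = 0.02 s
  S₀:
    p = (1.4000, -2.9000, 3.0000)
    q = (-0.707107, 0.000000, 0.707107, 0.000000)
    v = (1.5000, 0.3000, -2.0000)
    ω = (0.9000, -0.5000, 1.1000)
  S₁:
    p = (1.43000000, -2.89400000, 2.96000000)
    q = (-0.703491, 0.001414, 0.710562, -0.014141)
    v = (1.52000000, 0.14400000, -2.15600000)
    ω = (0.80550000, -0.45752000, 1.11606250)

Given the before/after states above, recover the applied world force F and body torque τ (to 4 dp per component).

Δω = ω₁−ω₀ = (-0.09450000, 0.04248000, 0.01606250)
applied torque τ = (-0.1000, 0.1800, 0.0700)
Δv = v₁−v₀ = (0.02000000, -0.15600000, -0.15600000)
applied force F = (0.5000, -3.9000, -3.9000)

F = (0.5000, -3.9000, -3.9000)
τ = (-0.1000, 0.1800, 0.0700)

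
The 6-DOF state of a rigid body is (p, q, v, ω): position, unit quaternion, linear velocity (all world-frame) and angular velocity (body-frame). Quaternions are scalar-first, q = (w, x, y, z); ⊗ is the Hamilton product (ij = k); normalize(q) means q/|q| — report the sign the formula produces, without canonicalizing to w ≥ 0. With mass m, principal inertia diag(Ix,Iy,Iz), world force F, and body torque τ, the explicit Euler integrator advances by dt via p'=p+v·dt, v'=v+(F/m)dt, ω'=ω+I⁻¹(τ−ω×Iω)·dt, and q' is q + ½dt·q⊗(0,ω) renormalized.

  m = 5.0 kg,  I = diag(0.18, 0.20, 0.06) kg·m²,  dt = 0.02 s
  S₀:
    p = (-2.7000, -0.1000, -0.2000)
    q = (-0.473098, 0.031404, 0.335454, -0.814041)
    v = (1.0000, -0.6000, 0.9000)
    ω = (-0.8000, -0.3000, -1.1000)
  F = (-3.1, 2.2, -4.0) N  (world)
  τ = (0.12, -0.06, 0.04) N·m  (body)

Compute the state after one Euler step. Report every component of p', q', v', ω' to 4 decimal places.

p' = (-2.6800, -0.1120, -0.1820)
q' = (-0.4807, 0.0291, 0.3437, -0.8062)
v' = (0.9876, -0.5912, 0.8840)
ω' = (-0.7815, -0.3166, -1.0883)

new position p' = (-2.6800, -0.1120, -0.1820)
v' = v + a·dt = (0.9876, -0.5912, 0.8840)
(τ − ω×Iω)/I = (0.9233, -0.8280, 0.5867)
new body rate ω' = (-0.7815, -0.3166, -1.0883)
2q̇ = q⊗(0,ω) = (-0.7696857, -0.2347333, 0.8277066, 0.7793498)
q' = normalize(q + ½dt·q⊗(0,ω)) = (-0.4807, 0.0291, 0.3437, -0.8062)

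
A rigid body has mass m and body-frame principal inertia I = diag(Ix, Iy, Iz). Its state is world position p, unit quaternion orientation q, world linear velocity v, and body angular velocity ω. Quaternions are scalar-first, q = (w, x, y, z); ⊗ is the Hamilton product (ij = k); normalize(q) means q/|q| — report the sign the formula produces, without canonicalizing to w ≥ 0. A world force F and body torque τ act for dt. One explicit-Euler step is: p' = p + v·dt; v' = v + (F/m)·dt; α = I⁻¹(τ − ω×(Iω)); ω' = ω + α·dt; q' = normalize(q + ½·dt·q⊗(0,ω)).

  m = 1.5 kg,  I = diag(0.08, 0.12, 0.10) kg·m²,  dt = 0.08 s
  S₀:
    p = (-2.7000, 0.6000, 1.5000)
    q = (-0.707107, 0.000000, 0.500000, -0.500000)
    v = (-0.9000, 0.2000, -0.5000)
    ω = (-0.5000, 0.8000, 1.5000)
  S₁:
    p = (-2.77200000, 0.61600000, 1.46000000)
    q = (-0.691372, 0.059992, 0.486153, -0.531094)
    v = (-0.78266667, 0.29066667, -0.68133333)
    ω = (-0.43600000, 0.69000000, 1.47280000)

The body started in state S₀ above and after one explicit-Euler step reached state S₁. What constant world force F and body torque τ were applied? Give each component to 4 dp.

rate change Δω = (0.06400000, -0.11000000, -0.02720000)
gyro term ω₀×Iω₀ = (-0.0240, 0.0150, -0.0160)
applied torque τ = (0.0400, -0.1500, -0.0500)
v₁ − v₀ = (0.11733333, 0.09066667, -0.18133333)
m·(v₁−v₀)/dt = (2.2000, 1.7000, -3.4000)

F = (2.2000, 1.7000, -3.4000)
τ = (0.0400, -0.1500, -0.0500)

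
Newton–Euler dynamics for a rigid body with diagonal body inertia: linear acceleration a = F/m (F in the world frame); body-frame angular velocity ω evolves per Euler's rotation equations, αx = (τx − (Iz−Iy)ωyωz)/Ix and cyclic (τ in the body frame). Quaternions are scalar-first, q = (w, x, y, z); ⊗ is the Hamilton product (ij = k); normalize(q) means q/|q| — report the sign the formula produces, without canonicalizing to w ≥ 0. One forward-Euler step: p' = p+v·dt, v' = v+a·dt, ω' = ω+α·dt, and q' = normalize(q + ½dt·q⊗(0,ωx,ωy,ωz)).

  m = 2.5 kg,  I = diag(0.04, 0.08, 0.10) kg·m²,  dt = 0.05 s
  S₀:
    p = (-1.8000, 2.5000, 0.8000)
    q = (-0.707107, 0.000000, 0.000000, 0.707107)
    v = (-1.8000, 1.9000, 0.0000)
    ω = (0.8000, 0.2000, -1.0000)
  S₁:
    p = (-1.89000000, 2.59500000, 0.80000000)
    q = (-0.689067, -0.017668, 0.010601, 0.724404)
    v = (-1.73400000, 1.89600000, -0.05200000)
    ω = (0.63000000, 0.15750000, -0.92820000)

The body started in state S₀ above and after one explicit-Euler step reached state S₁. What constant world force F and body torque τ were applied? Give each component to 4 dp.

Δω = ω₁−ω₀ = (-0.17000000, -0.04250000, 0.07180000)
gyro term ω₀×Iω₀ = (-0.0040, 0.0480, 0.0064)
I·α + gyro = (-0.1400, -0.0200, 0.1500)
v₁ − v₀ = (0.06600000, -0.00400000, -0.05200000)
applied force F = (3.3000, -0.2000, -2.6000)

F = (3.3000, -0.2000, -2.6000)
τ = (-0.1400, -0.0200, 0.1500)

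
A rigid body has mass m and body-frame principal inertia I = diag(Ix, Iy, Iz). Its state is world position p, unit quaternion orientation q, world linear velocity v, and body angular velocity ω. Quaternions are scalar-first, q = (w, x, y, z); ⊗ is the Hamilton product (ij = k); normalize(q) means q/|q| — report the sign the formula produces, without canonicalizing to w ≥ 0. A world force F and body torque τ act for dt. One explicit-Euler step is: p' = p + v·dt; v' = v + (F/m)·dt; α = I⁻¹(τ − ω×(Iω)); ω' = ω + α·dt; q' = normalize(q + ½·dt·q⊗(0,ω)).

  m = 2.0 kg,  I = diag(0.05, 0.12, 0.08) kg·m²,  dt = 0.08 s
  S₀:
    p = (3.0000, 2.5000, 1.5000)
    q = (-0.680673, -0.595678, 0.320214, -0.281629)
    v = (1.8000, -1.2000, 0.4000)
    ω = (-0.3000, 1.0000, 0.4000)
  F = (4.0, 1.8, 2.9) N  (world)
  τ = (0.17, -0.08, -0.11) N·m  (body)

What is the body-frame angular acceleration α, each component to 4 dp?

precession coupling ω×(Iω) = (-0.0160, 0.0036, -0.0210)
(τ − ω×Iω)/I = (3.7200, -0.6967, -1.1125)

α = (3.7200, -0.6967, -1.1125)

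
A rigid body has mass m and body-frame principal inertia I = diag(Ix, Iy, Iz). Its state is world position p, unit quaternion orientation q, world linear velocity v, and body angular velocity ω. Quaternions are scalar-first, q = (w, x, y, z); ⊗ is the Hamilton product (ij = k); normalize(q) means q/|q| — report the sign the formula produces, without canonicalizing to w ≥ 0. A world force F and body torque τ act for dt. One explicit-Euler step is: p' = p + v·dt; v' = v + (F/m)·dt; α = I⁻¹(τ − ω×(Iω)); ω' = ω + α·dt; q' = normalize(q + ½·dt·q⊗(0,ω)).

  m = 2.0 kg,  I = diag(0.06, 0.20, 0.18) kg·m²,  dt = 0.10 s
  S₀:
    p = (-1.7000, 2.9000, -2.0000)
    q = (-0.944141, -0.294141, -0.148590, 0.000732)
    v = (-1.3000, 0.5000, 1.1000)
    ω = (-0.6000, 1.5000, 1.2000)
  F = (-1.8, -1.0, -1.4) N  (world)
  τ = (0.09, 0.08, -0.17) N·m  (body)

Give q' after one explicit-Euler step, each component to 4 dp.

2q̇ = q⊗(0,ω) = (0.0455220, 0.3870786, -1.0636815, -1.6633347)
q' = normalize(q + ½dt·q⊗(0,ω)) = (-0.9371, -0.2734, -0.2008, -0.0820)

q' = (-0.9371, -0.2734, -0.2008, -0.0820)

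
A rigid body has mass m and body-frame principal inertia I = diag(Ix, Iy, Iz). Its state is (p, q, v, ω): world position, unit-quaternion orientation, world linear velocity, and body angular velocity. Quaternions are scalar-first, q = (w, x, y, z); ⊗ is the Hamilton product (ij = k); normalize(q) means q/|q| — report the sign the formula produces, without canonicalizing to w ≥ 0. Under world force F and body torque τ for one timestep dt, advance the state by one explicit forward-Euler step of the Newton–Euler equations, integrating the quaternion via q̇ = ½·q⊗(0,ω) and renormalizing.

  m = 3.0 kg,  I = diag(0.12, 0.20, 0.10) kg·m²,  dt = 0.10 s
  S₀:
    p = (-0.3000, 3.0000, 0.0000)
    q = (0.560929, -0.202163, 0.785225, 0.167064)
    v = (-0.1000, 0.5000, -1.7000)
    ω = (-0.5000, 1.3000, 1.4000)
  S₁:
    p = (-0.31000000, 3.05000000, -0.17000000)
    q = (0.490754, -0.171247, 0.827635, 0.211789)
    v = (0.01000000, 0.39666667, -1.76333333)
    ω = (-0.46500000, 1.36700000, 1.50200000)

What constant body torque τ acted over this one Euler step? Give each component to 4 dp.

rate change Δω = (0.03500000, 0.06700000, 0.10200000)
ω₀×(Iω₀) = (-0.1820, -0.0140, -0.0520)
applied torque τ = (-0.1400, 0.1200, 0.0500)

τ = (-0.1400, 0.1200, 0.0500)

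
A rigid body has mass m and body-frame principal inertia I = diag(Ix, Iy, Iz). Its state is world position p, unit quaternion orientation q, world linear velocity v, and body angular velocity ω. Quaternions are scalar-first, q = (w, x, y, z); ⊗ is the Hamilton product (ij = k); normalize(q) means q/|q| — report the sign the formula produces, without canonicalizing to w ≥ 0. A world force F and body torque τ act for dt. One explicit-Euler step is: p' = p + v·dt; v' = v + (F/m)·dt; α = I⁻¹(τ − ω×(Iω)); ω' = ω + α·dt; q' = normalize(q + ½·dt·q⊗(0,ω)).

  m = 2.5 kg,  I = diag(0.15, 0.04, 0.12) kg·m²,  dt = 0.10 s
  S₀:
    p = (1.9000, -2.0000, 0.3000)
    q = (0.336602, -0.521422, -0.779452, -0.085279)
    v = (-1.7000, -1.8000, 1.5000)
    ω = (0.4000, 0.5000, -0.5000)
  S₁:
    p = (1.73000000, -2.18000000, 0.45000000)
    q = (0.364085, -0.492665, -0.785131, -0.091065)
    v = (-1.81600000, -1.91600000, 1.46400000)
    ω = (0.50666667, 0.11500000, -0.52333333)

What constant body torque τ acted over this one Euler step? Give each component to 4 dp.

τ = (0.1400, -0.1600, -0.0500)

rate change Δω = (0.10666667, -0.38500000, -0.02333333)
τ = I·(Δω/dt) + ω₀×(Iω₀) = (0.1400, -0.1600, -0.0500)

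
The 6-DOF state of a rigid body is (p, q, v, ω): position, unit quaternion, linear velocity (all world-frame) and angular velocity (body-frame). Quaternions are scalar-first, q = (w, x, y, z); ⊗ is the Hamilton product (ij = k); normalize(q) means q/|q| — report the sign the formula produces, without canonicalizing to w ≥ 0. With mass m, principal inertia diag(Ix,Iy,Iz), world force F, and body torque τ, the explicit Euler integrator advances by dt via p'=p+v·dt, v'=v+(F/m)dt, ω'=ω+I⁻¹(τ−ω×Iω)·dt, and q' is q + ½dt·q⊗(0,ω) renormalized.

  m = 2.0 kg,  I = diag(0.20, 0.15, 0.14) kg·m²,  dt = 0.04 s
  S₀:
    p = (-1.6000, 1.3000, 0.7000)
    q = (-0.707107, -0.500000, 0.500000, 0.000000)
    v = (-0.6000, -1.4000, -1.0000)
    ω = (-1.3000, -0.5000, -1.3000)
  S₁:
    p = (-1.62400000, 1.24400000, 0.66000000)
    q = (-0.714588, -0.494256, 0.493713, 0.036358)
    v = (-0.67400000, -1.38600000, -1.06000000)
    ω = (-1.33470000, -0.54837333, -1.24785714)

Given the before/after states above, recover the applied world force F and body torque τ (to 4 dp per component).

ω₁ − ω₀ = (-0.03470000, -0.04837333, 0.05214286)
precession coupling = (-0.0065, 0.1014, -0.0325)
τ = I·(Δω/dt) + ω₀×(Iω₀) = (-0.1800, -0.0800, 0.1500)
velocity change Δv = (-0.07400000, 0.01400000, -0.06000000)
F = m·Δv/dt = (-3.7000, 0.7000, -3.0000)

F = (-3.7000, 0.7000, -3.0000)
τ = (-0.1800, -0.0800, 0.1500)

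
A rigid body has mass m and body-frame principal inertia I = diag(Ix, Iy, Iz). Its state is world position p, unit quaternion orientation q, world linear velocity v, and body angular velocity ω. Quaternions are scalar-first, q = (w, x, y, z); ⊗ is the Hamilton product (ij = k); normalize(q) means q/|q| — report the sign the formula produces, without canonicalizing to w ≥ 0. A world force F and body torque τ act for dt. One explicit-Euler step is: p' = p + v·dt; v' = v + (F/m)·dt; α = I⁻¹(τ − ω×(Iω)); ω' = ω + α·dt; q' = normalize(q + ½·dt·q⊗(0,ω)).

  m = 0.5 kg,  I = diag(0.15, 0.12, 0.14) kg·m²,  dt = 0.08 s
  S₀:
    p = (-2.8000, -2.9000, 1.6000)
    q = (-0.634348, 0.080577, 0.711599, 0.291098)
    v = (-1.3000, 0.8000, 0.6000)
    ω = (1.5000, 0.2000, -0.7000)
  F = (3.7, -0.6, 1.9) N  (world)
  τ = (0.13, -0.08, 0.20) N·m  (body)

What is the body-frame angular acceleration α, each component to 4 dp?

α = (0.8853, -0.5792, 1.4929)

gyro term ω×Iω = (-0.0028, -0.0105, -0.0090)
angular accel α = (0.8853, -0.5792, 1.4929)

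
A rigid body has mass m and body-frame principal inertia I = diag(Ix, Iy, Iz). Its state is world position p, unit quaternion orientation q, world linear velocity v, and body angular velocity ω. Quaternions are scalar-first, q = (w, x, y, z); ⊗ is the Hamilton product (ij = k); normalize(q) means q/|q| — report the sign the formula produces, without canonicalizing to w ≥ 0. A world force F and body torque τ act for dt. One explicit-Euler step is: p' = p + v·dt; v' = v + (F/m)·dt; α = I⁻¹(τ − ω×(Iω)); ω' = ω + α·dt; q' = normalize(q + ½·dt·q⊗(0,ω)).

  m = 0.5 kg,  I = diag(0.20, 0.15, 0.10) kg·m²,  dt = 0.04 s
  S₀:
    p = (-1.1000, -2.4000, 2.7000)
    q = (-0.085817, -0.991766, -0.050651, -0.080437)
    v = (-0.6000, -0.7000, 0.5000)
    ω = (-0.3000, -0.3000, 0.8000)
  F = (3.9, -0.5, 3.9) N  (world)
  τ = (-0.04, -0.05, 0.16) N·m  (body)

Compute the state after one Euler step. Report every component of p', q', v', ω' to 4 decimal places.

a = F/m = (7.8000, -1.0000, 7.8000)
p' = p + v·dt = (-1.1240, -2.4280, 2.7200)
v + (F/m)dt = (-0.2880, -0.7400, 0.8120)
α = I⁻¹(τ − ω×Iω) = (-0.2600, -0.1733, 1.6450)
new body rate ω' = (-0.3104, -0.3069, 0.8658)
Hamilton product q⊗(0,ω) = (-0.2483755, -0.0389068, 0.8432890, 0.2136809)
updated quaternion q' = (-0.0908, -0.9924, -0.0338, -0.0762)

p' = (-1.1240, -2.4280, 2.7200)
q' = (-0.0908, -0.9924, -0.0338, -0.0762)
v' = (-0.2880, -0.7400, 0.8120)
ω' = (-0.3104, -0.3069, 0.8658)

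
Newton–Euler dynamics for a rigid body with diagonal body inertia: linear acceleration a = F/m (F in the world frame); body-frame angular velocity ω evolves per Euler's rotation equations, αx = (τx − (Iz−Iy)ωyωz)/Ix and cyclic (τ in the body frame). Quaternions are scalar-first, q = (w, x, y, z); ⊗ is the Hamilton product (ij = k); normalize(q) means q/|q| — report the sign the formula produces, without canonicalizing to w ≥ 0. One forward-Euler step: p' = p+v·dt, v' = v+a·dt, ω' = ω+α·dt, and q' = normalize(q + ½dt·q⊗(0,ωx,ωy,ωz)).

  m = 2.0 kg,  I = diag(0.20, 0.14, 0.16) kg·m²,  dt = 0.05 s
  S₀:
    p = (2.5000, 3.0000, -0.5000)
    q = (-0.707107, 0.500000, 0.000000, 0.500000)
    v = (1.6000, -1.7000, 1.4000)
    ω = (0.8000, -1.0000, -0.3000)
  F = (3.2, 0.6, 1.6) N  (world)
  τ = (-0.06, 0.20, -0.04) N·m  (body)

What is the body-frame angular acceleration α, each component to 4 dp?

α = (-0.3300, 1.4971, -0.5500)

ω×(Iω) gyroscopic = (0.0060, -0.0096, 0.0480)
angular accel α = (-0.3300, 1.4971, -0.5500)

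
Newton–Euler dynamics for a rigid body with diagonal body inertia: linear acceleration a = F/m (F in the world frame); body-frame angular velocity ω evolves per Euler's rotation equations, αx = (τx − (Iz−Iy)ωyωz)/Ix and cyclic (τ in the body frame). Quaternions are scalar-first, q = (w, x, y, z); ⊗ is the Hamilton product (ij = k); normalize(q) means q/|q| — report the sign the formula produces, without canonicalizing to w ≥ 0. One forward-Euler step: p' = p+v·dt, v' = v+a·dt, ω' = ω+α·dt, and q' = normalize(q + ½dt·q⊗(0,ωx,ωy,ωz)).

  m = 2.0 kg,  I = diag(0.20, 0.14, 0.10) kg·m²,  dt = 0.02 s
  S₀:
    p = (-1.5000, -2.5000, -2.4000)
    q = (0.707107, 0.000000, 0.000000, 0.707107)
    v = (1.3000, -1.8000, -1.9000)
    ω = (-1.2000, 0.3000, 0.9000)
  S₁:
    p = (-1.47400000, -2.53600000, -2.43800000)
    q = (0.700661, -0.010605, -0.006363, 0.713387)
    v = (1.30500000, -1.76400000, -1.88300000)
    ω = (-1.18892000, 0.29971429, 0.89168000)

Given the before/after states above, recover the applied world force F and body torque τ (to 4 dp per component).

Δv = v₁−v₀ = (0.00500000, 0.03600000, 0.01700000)
F = m·Δv/dt = (0.5000, 3.6000, 1.7000)
rate change Δω = (0.01108000, -0.00028571, -0.00832000)
τ = I·(Δω/dt) + ω₀×(Iω₀) = (0.1000, -0.1100, -0.0200)

F = (0.5000, 3.6000, 1.7000)
τ = (0.1000, -0.1100, -0.0200)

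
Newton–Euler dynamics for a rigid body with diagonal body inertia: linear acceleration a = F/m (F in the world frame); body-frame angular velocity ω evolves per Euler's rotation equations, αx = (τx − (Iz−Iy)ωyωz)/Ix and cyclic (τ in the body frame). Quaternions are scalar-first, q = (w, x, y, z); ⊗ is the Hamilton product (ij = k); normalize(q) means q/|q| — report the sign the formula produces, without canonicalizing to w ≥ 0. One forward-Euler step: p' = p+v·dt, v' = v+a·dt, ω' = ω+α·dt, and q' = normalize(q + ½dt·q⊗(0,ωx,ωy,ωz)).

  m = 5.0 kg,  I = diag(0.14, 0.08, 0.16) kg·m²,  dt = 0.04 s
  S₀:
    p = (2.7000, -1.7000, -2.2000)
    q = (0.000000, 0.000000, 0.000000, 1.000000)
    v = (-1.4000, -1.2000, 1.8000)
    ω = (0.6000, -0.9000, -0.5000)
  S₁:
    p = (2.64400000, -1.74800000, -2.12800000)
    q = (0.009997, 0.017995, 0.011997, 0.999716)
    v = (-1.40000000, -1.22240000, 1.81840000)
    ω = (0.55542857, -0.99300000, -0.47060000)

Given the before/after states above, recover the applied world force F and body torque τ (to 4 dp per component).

F = (0.0000, -2.8000, 2.3000)
τ = (-0.1200, -0.1800, 0.1500)

rate change Δω = (-0.04457143, -0.09300000, 0.02940000)
τ = I·(Δω/dt) + ω₀×(Iω₀) = (-0.1200, -0.1800, 0.1500)
velocity change Δv = (0.00000000, -0.02240000, 0.01840000)
F = m·Δv/dt = (0.0000, -2.8000, 2.3000)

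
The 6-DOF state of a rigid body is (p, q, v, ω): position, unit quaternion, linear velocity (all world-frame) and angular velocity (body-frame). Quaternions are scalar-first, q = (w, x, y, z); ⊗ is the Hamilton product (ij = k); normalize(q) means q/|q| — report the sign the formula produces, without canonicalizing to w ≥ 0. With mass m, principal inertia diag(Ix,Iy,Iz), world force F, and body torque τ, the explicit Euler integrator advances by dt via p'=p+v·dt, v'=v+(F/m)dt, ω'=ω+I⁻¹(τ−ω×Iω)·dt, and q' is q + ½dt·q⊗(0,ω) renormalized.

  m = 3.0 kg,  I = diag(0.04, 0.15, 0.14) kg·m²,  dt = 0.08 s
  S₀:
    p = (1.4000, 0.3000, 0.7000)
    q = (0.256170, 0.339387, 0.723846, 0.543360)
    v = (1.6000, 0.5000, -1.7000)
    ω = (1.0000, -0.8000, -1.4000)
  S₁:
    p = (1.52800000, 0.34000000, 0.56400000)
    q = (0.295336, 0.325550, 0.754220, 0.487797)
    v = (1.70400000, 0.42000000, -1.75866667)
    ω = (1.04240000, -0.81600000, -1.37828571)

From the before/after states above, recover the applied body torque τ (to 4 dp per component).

rate change Δω = (0.04240000, -0.01600000, 0.02171429)
τ = I·(Δω/dt) + ω₀×(Iω₀) = (0.0100, 0.1100, -0.0500)

τ = (0.0100, 0.1100, -0.0500)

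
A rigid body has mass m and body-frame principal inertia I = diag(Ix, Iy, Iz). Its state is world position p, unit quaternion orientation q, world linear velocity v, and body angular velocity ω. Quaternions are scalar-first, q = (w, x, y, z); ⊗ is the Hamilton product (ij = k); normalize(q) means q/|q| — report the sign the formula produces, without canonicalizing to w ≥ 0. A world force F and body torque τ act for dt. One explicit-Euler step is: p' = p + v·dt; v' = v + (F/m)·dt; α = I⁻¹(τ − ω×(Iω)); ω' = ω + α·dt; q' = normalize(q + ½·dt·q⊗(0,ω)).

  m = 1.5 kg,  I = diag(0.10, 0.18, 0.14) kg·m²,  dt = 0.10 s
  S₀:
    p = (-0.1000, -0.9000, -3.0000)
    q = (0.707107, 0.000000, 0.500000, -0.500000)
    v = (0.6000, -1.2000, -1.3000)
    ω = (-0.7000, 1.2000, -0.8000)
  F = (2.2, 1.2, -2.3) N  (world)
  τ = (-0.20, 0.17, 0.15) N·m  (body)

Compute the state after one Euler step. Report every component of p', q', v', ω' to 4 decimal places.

(τ − ω×Iω)/I = (-2.3840, 1.0689, 1.5514)
new body rate ω' = (-0.9384, 1.3069, -0.6449)
2q̇ = q⊗(0,ω) = (-1.0000000, -0.2949749, 1.1985284, -0.2156856)
q' = normalize(q + ½dt·q⊗(0,ω)) = (0.6550, -0.0147, 0.5581, -0.5092)
a = F/m = (1.4667, 0.8000, -1.5333)
p + v·dt = (-0.0400, -1.0200, -3.1300)
new velocity v' = (0.7467, -1.1200, -1.4533)

p' = (-0.0400, -1.0200, -3.1300)
q' = (0.6550, -0.0147, 0.5581, -0.5092)
v' = (0.7467, -1.1200, -1.4533)
ω' = (-0.9384, 1.3069, -0.6449)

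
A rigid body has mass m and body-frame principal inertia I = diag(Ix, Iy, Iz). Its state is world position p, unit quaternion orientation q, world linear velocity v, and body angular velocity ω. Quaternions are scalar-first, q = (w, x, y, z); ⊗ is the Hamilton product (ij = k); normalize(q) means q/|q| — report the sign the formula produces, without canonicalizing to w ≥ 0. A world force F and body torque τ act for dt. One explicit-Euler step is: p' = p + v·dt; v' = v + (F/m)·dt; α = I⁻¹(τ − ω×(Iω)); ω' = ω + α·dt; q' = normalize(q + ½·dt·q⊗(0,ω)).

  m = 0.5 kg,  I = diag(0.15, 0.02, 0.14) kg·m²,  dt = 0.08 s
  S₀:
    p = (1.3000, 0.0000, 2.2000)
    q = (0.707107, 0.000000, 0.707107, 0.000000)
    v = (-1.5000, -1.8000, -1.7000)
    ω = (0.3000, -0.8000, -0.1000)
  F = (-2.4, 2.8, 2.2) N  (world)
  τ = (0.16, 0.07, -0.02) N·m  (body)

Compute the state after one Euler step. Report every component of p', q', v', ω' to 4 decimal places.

a = (-4.8000, 5.6000, 4.4000)
new position p' = (1.1800, -0.1440, 2.0640)
new velocity v' = (-1.8840, -1.3520, -1.3480)
α = I⁻¹(τ − ω×Iω) = (1.0027, 3.5150, -0.3657)
ω + α·dt = (0.3802, -0.5188, -0.1293)
2q̇ = q⊗(0,ω) = (0.5656856, 0.1414214, -0.5656856, -0.2828428)
q' = normalize(q + ½dt·q⊗(0,ω)) = (0.7293, 0.0057, 0.6841, -0.0113)

p' = (1.1800, -0.1440, 2.0640)
q' = (0.7293, 0.0057, 0.6841, -0.0113)
v' = (-1.8840, -1.3520, -1.3480)
ω' = (0.3802, -0.5188, -0.1293)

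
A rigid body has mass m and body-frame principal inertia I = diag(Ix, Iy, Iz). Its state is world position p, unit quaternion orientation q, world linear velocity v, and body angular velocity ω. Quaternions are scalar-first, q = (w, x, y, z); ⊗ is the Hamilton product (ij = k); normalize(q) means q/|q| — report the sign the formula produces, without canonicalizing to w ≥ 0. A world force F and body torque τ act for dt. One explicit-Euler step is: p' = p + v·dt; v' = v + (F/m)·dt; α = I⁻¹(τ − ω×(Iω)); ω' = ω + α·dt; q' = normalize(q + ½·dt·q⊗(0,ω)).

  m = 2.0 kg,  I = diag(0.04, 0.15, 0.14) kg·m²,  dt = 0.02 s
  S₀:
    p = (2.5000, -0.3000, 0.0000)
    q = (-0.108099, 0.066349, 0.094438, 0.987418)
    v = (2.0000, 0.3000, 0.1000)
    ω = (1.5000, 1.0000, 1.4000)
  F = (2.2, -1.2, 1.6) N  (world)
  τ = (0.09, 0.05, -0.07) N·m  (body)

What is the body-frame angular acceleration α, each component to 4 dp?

ω×(Iω) gyroscopic = (-0.0140, -0.2100, 0.1650)
(τ − ω×Iω)/I = (2.6000, 1.7333, -1.6786)

α = (2.6000, 1.7333, -1.6786)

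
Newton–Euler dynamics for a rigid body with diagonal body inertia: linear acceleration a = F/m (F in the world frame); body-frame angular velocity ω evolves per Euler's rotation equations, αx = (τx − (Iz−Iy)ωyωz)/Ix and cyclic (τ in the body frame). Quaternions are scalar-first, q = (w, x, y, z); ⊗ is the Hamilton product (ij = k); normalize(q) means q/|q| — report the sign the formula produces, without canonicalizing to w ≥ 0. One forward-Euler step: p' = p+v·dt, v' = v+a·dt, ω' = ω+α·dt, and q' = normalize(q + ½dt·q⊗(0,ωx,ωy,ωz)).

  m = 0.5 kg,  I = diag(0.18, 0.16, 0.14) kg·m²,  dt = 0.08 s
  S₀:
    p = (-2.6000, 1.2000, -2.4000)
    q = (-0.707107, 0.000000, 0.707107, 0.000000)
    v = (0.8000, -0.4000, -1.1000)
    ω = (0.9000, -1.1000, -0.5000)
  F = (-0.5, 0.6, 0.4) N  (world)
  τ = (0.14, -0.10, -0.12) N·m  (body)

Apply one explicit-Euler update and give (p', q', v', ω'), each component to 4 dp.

p' = (-2.5360, 1.1680, -2.4880)
q' = (-0.6748, -0.0395, 0.7369, -0.0113)
v' = (0.7200, -0.3040, -1.0360)
ω' = (0.9671, -1.1410, -0.5799)

a = (-1.0000, 1.2000, 0.8000)
p + v·dt = (-2.5360, 1.1680, -2.4880)
v + (F/m)dt = (0.7200, -0.3040, -1.0360)
precession coupling ω×(Iω) = (-0.0110, -0.0180, 0.0198)
angular accel α = (0.8389, -0.5125, -0.9986)
new body rate ω' = (0.9671, -1.1410, -0.5799)
Hamilton product q⊗(0,ω) = (0.7778177, -0.9899498, 0.7778177, -0.2828428)
q' = normalize(q + ½dt·q⊗(0,ω)) = (-0.6748, -0.0395, 0.7369, -0.0113)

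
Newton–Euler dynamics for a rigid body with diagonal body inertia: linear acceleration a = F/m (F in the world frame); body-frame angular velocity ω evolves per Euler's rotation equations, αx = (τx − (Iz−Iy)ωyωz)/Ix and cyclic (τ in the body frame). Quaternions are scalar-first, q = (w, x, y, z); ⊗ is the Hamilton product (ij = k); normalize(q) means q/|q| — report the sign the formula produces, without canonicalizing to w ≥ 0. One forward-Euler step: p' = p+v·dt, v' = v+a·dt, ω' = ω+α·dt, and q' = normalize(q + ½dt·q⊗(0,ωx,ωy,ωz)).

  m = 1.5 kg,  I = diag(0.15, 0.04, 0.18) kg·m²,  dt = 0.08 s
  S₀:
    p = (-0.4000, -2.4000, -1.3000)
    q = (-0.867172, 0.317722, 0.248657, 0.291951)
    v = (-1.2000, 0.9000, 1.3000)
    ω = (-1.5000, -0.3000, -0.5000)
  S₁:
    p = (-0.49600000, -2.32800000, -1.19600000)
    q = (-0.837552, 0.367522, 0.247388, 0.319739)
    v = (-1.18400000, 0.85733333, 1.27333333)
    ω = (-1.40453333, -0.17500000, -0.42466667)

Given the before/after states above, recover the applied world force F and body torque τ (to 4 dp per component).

v₁ − v₀ = (0.01600000, -0.04266667, -0.02666667)
m·(v₁−v₀)/dt = (0.3000, -0.8000, -0.5000)
Δω = ω₁−ω₀ = (0.09546667, 0.12500000, 0.07533333)
gyro term ω₀×Iω₀ = (0.0210, -0.0225, -0.0495)
applied torque τ = (0.2000, 0.0400, 0.1200)

F = (0.3000, -0.8000, -0.5000)
τ = (0.2000, 0.0400, 0.1200)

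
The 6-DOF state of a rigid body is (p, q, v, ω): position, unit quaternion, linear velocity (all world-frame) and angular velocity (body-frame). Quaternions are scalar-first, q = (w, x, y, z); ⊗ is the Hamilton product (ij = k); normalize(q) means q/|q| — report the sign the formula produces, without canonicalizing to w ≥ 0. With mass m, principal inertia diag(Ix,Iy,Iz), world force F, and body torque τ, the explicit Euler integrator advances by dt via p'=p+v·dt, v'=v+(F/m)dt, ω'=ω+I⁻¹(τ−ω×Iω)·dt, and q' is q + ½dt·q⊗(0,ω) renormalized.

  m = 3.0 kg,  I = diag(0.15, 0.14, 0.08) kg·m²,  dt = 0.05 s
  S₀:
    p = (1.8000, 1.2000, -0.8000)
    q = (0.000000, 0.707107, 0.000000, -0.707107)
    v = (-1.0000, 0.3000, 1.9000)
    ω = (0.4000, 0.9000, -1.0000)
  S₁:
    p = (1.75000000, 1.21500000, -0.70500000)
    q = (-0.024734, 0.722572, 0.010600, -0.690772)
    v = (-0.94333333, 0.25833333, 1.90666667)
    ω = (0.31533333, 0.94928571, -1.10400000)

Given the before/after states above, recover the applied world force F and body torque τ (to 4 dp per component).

F = (3.4000, -2.5000, 0.4000)
τ = (-0.2000, 0.1100, -0.1700)

ω₁ − ω₀ = (-0.08466667, 0.04928571, -0.10400000)
gyro term ω₀×Iω₀ = (0.0540, -0.0280, -0.0036)
applied torque τ = (-0.2000, 0.1100, -0.1700)
v₁ − v₀ = (0.05666667, -0.04166667, 0.00666667)
applied force F = (3.4000, -2.5000, 0.4000)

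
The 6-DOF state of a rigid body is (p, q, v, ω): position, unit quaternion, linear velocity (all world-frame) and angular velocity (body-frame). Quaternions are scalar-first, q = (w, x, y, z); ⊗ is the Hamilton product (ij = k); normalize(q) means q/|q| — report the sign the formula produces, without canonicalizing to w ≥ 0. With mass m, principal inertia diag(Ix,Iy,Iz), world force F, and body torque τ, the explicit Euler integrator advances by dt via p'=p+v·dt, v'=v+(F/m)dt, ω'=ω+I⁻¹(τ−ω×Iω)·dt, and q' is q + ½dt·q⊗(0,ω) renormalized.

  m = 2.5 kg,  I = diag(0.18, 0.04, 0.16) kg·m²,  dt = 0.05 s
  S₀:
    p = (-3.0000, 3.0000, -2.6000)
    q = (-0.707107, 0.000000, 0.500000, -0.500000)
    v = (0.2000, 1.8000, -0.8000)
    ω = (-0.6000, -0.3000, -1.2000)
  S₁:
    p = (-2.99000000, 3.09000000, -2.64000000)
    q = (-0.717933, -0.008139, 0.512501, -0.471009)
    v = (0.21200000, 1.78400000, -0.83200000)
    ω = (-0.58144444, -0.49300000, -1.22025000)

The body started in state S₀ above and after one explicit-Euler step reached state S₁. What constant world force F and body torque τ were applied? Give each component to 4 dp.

F = (0.6000, -0.8000, -1.6000)
τ = (0.1100, -0.1400, -0.0900)

Δv = v₁−v₀ = (0.01200000, -0.01600000, -0.03200000)
applied force F = (0.6000, -0.8000, -1.6000)
ω₁ − ω₀ = (0.01855556, -0.19300000, -0.02025000)
ω₀×(Iω₀) = (0.0432, 0.0144, -0.0252)
τ = I·(Δω/dt) + ω₀×(Iω₀) = (0.1100, -0.1400, -0.0900)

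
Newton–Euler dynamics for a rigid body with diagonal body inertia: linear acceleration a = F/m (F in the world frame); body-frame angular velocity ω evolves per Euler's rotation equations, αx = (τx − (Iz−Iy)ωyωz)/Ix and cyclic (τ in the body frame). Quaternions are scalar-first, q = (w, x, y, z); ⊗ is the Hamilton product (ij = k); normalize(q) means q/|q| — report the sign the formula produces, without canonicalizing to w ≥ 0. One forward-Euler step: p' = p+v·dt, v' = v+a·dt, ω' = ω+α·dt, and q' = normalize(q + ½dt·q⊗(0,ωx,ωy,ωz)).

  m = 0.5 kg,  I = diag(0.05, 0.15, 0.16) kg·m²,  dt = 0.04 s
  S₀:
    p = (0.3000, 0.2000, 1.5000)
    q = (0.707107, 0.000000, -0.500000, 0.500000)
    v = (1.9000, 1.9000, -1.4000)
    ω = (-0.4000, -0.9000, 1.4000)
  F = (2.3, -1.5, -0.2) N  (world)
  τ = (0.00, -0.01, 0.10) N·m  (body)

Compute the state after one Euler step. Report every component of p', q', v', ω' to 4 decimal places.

gyro term ω×Iω = (-0.0126, 0.0616, 0.0360)
(τ − ω×Iω)/I = (0.2520, -0.4773, 0.4000)
ω' = ω + α·dt = (-0.3899, -0.9191, 1.4160)
2q̇ = q⊗(0,ω) = (-1.1500000, -0.5328428, -0.8363963, 0.7899498)
updated quaternion q' = (0.6837, -0.0107, -0.5164, 0.5155)
new position p' = (0.3760, 0.2760, 1.4440)
v' = v + a·dt = (2.0840, 1.7800, -1.4160)

p' = (0.3760, 0.2760, 1.4440)
q' = (0.6837, -0.0107, -0.5164, 0.5155)
v' = (2.0840, 1.7800, -1.4160)
ω' = (-0.3899, -0.9191, 1.4160)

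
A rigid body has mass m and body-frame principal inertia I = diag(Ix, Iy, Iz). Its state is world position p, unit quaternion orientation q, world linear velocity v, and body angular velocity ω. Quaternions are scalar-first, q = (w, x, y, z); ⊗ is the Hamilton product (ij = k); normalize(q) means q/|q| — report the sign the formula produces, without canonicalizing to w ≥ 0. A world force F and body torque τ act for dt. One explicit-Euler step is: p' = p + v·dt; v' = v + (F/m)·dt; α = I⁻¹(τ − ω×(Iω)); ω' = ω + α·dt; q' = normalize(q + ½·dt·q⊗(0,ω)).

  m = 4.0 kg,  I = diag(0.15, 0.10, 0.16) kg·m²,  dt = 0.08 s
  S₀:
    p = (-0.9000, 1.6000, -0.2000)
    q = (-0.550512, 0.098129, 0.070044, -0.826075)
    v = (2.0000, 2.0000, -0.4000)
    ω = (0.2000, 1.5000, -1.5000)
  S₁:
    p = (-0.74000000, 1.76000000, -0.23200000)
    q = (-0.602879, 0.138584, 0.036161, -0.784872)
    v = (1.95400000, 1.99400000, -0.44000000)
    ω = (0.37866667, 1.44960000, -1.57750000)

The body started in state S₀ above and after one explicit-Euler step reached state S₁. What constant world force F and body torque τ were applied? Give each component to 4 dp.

F = (-2.3000, -0.3000, -2.0000)
τ = (0.2000, -0.0600, -0.1700)

rate change Δω = (0.17866667, -0.05040000, -0.07750000)
ω₀×(Iω₀) = (-0.1350, 0.0030, -0.0150)
I·α + gyro = (0.2000, -0.0600, -0.1700)
v₁ − v₀ = (-0.04600000, -0.00600000, -0.04000000)
applied force F = (-2.3000, -0.3000, -2.0000)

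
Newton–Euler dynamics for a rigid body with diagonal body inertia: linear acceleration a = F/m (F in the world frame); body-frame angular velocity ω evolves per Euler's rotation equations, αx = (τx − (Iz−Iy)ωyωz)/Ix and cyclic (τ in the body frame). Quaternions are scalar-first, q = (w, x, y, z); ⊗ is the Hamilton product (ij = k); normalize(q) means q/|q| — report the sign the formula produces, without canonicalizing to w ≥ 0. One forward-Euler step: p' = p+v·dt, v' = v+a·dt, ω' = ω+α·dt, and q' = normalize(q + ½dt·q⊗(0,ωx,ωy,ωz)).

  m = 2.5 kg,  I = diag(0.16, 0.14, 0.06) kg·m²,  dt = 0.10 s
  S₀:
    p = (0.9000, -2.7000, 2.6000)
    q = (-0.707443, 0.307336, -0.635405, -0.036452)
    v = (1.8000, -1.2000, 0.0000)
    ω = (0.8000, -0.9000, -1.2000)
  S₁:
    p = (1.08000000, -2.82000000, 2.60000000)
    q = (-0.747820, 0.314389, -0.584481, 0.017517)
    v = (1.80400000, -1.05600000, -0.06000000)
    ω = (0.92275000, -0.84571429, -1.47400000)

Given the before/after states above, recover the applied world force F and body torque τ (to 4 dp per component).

rate change Δω = (0.12275000, 0.05428571, -0.27400000)
precession coupling = (-0.0864, -0.0960, 0.0144)
τ = I·(Δω/dt) + ω₀×(Iω₀) = (0.1100, -0.0200, -0.1500)
v₁ − v₀ = (0.00400000, 0.14400000, -0.06000000)
applied force F = (0.1000, 3.6000, -1.5000)

F = (0.1000, 3.6000, -1.5000)
τ = (0.1100, -0.0200, -0.1500)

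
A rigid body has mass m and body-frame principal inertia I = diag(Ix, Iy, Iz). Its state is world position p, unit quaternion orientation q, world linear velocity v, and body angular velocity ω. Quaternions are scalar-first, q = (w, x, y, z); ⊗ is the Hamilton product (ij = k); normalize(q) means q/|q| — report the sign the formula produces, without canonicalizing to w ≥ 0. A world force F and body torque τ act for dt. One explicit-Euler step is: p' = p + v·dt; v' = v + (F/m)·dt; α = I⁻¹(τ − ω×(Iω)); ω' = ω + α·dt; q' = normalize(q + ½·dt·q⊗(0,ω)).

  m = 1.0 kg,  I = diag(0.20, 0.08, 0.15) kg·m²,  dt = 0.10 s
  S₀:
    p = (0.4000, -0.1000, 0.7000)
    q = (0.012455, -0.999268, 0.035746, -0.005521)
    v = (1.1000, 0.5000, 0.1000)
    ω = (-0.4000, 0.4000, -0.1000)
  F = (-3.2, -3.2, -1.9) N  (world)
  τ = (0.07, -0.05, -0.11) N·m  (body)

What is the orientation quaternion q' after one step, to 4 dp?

q' = (-0.0083, -0.9992, 0.0311, -0.0248)

2q̇ = q⊗(0,ω) = (-0.4145577, -0.0063482, -0.0927364, -0.3866543)
updated quaternion q' = (-0.0083, -0.9992, 0.0311, -0.0248)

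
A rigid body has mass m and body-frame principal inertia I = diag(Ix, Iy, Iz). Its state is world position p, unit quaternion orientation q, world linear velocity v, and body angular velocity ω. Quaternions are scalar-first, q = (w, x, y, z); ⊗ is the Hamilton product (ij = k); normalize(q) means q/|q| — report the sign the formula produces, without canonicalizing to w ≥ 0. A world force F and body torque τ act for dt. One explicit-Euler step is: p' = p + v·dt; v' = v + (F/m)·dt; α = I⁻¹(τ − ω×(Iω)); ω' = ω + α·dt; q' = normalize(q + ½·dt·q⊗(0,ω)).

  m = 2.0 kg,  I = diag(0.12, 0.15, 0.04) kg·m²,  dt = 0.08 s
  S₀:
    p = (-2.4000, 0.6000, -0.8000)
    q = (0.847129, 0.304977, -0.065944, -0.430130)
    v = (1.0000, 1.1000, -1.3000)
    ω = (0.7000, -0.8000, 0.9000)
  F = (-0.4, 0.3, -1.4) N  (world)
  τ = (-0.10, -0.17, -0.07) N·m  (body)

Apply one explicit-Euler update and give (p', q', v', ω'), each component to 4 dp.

p' = p + v·dt = (-2.3200, 0.6880, -0.9040)
v + (F/m)dt = (0.9840, 1.1120, -1.3560)
(τ − ω×Iω)/I = (-1.4933, -1.4693, -1.3300)
ω + α·dt = (0.5805, -0.9175, 0.7936)
Hamilton product q⊗(0,ω) = (0.1208779, 0.1895367, -1.2532735, 0.5645953)
q + ½dt·q⊗(0,ω), renormalized = (0.8506, 0.3121, -0.1159, -0.4069)

p' = (-2.3200, 0.6880, -0.9040)
q' = (0.8506, 0.3121, -0.1159, -0.4069)
v' = (0.9840, 1.1120, -1.3560)
ω' = (0.5805, -0.9175, 0.7936)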